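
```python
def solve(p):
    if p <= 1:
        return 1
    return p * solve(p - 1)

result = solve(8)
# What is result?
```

solve(8) = 8 * 7 * 6 * 5 * 4 * 3 * 2 * 1 = 40320

Answer: 40320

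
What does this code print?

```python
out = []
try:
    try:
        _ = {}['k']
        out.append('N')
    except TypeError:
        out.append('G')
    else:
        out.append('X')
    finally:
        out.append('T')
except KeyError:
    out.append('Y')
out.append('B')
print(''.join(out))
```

Execution trace: 'T' (finally) → 'Y' (outer except KeyError) → 'B' (after the try/except). Output: TYB

Answer: TYB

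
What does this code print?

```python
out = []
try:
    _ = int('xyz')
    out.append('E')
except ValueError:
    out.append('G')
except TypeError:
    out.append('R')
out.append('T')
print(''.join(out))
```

Execution trace: 'G' (except ValueError) → 'T' (after the try/except). Output: GT

Answer: GT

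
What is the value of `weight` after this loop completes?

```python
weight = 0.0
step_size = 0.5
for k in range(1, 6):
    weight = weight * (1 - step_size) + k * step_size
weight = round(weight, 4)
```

Moving average with lr=0.5
`weight` takes the values: 0.0 → 0.5 → 1.25 → 2.125 → 3.0625 → 4.03125 → 4.0312

Answer: 4.0312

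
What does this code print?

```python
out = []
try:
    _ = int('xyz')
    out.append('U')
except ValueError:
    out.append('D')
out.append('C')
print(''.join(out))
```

Execution trace: 'D' (except ValueError) → 'C' (after the try/except). Output: DC

Answer: DC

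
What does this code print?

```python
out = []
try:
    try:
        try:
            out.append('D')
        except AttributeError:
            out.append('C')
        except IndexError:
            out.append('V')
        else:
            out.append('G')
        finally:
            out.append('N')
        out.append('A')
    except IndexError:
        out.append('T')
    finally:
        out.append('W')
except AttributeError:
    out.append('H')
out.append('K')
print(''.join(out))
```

Execution trace: 'D' (inner try body, no exception) → 'G' (inner else) → 'N' (inner finally) → 'A' (try body, no exception) → 'W' (finally) → 'K' (after the try/except). Output: DGNAWK

Answer: DGNAWK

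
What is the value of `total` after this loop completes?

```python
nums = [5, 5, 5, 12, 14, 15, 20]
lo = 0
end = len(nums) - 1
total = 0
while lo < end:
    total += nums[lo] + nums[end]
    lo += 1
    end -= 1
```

Sum of pairs from ends
`total` takes the values: 0 → 25 → 45 → 64

Answer: 64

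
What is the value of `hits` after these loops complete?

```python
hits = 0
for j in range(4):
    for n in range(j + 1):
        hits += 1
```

Triangle: 1 + 2 + ... + 4
`hits` takes the values: 0 → 1 → 2 → 3 → 4 → 5 → 6 → 7 → 8 → 9 → 10

Answer: 10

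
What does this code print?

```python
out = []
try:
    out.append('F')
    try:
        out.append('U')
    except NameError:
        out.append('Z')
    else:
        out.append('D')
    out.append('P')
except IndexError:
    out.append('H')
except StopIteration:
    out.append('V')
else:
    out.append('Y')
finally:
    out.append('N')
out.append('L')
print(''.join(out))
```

Execution trace: 'F' (try body) → 'U' (inner try body, no exception) → 'D' (inner else) → 'P' (try body, no exception) → 'Y' (else) → 'N' (finally) → 'L' (after the try/except). Output: FUDPYNL

Answer: FUDPYNL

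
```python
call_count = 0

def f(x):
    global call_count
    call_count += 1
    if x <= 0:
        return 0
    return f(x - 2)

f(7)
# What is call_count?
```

Linear recursion stepping by 2: 5 calls from x=7 down to ≤0.

Answer: 5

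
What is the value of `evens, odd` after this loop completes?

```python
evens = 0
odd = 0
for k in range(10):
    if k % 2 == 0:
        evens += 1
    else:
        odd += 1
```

Count evens and odds in range(10)
`evens, odd` takes the values: (0, 0) → (1, 0) → (1, 1) → (2, 1) → (2, 2) → (3, 2) → (3, 3) → (4, 3) → (4, 4) → (5, 4) → (5, 5)

Answer: 5, 5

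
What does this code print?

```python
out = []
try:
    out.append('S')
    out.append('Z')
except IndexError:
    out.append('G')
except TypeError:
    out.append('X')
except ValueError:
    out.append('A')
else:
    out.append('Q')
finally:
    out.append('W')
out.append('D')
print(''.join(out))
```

Execution trace: 'S' (try body) → 'Z' (try body, no exception) → 'Q' (else) → 'W' (finally) → 'D' (after the try/except). Output: SZQWD

Answer: SZQWD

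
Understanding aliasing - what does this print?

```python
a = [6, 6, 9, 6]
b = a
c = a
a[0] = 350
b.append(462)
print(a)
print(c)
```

Key concept: multiple aliases.
Step by step:
`a = [6, 6, 9, 6]` → a = [6, 6, 9, 6]
`b = a` → b = [6, 6, 9, 6] (same object as a)
`c = a` → c = [6, 6, 9, 6] (same object as a, b)
`a[0] = 350` → a = [350, 6, 9, 6] (same object as b, c); b = [350, 6, 9, 6] (same object as a, c); c = [350, 6, 9, 6] (same object as a, b)
`b.append(462)` → a = [350, 6, 9, 6, 462] (same object as b, c); b = [350, 6, 9, 6, 462] (same object as a, c); c = [350, 6, 9, 6, 462] (same object as a, b)
`print(a)` → prints [350, 6, 9, 6, 462]
`print(c)` → prints [350, 6, 9, 6, 462]

Answer:
[350, 6, 9, 6, 462]
[350, 6, 9, 6, 462]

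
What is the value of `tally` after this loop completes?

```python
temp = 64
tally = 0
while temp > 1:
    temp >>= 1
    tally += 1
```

Count right shifts until 1
`tally` takes the values: 0 → 1 → 2 → 3 → 4 → 5 → 6

Answer: 6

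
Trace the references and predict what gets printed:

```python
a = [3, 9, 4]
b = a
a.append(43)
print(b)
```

Key concept: basic list aliasing.
Step by step:
`a = [3, 9, 4]` → a = [3, 9, 4]
`b = a` → b = [3, 9, 4] (same object as a)
`a.append(43)` → a = [3, 9, 4, 43] (same object as b); b = [3, 9, 4, 43] (same object as a)
`print(b)` → prints [3, 9, 4, 43]

Answer: [3, 9, 4, 43]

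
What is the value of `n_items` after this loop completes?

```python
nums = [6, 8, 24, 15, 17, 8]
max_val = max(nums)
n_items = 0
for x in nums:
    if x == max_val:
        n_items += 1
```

Count of max value 24 in [6, 8, 24, 15, 17, 8]
`n_items` takes the values: 0 → 1

Answer: 1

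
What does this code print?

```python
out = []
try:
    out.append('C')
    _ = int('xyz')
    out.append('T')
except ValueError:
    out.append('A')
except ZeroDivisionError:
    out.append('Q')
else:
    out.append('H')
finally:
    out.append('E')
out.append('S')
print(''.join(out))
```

Execution trace: 'C' (try body) → 'A' (except ValueError) → 'E' (finally) → 'S' (after the try/except). Output: CAES

Answer: CAES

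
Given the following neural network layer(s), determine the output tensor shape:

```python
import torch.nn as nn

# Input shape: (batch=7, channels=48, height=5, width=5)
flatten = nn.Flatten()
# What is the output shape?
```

Input: (7, 48, 5, 5) -> Output: (7, 1200)

Answer: (7, 1200)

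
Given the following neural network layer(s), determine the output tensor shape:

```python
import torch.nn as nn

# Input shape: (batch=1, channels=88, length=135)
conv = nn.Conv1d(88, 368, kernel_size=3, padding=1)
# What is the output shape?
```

Input: (1, 88, 135) -> Output: (1, 368, 135)

Answer: (1, 368, 135)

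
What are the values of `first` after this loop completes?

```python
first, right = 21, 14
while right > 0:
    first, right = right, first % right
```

GCD of 21 and 14
`first` takes the values: 21 → 14 → 7

Answer: 7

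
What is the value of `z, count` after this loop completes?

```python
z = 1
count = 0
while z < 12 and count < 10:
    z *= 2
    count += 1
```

Double until >= 12 or 10 iterations
`z, count` takes the values: (1, 0) → (2, 0) → (2, 1) → (4, 1) → (4, 2) → (8, 2) → (8, 3) → (16, 3) → (16, 4)

Answer: 16, 4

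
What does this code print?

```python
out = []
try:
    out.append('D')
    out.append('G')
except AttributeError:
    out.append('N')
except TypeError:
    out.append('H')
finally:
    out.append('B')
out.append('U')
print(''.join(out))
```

Execution trace: 'D' (try body) → 'G' (try body, no exception) → 'B' (finally) → 'U' (after the try/except). Output: DGBU

Answer: DGBU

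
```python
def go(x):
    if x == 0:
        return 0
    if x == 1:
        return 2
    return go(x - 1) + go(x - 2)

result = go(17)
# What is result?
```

Build up from base cases: go(0)=0, go(1)=2, go(2)=2, go(3)=4, go(4)=6, go(5)=10, go(6)=16, ..., go(17)=3194

Answer: 3194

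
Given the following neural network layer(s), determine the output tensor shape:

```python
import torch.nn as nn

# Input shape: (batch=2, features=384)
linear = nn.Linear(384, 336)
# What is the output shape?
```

Input: (2, 384) -> Output: (2, 336)

Answer: (2, 336)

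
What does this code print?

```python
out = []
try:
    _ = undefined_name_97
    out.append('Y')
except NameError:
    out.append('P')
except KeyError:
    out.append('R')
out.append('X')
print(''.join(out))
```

Execution trace: 'P' (except NameError) → 'X' (after the try/except). Output: PX

Answer: PX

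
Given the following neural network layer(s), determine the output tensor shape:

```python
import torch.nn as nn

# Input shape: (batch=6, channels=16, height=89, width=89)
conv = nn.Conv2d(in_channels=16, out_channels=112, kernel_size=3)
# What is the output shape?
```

Input: (6, 16, 89, 89) -> Output: (6, 112, 87, 87)

Answer: (6, 112, 87, 87)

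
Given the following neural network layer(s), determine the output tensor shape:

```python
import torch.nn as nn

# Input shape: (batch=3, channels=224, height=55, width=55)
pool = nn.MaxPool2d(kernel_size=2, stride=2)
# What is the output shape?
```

Input: (3, 224, 55, 55) -> Output: (3, 224, 27, 27)

Answer: (3, 224, 27, 27)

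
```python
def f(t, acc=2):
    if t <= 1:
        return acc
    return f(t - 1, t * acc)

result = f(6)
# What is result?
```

Accumulator trace (n, acc): (6, 2) -> (5, 12) -> (4, 60) -> (3, 240) -> (2, 720) -> (1, 1440) -> return 1440

Answer: 1440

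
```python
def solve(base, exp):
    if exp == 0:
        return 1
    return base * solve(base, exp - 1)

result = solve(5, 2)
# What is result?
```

solve(5, 2) = 5 * 5 = 25

Answer: 25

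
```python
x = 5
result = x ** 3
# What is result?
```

Trace:
`x = 5` → x = 5
`result = x ** 3` → result = 125
So result = 125

Answer: 125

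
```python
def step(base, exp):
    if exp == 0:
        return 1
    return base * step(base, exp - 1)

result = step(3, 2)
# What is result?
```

step(3, 2) = 3 * 3 = 9

Answer: 9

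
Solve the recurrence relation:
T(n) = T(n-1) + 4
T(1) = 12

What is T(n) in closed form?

Unrolling: T(n) = T(1) + 4·(n-1) = 12 + 4(n-1) = 4n + 8.

Answer: T(n) = 4n + 8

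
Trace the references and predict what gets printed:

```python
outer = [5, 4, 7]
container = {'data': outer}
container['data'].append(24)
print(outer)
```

Key concept: dict holds reference to list.
Step by step:
`outer = [5, 4, 7]` → outer = [5, 4, 7]
`container = {'data': outer}` → container = {'data': [5, 4, 7]}
`container['data'].append(24)` → outer = [5, 4, 7, 24]; container = {'data': [5, 4, 7, 24]}
`print(outer)` → prints [5, 4, 7, 24]

Answer: [5, 4, 7, 24]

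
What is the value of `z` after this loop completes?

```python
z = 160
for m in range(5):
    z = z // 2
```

Halve 5 times: 160 // 2^5 = 5
`z` takes the values: 160 → 80 → 40 → 20 → 10 → 5

Answer: 5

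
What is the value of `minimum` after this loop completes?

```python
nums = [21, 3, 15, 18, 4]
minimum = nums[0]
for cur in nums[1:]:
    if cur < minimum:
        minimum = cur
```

Minimum of [21, 3, 15, 18, 4]
`minimum` takes the values: 21 → 3

Answer: 3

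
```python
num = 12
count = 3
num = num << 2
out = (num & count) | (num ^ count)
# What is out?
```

Trace:
`num = 12` → num = 12
`count = 3` → count = 3
`num = num << 2` → num = 48
`out = (num & count) | (num ^ count)` → out = 51
So out = 51

Answer: 51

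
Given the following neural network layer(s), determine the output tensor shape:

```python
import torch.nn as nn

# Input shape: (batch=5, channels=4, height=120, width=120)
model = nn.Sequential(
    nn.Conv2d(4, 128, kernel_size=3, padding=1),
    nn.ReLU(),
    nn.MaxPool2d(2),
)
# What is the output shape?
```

Input: (5, 4, 120, 120) -> after Conv2d: (5, 128, 120, 120) -> after ReLU: (5, 128, 120, 120) -> Output: (5, 128, 60, 60)

Answer: (5, 128, 60, 60)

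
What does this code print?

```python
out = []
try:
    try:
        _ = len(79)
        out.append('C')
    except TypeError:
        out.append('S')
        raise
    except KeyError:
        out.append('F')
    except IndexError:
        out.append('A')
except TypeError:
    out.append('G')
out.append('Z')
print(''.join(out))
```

Execution trace: 'S' (except TypeError) → 'G' (outer except TypeError) → 'Z' (after the try/except). Output: SGZ

Answer: SGZ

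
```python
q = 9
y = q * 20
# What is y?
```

Trace:
`q = 9` → q = 9
`y = q * 20` → y = 180
So y = 180

Answer: 180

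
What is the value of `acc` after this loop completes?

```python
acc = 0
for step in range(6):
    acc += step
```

Sum of 0 to 5 = 15
`acc` takes the values: 0 → 1 → 3 → 6 → 10 → 15

Answer: 15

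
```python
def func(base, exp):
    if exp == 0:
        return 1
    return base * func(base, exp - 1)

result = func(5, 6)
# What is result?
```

func(5, 6) = 5 * 5 * 5 * 5 * 5 * 5 = 15625

Answer: 15625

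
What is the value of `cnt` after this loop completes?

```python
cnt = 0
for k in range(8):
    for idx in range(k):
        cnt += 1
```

Triangle number: 0+1+2+...+7
`cnt` takes the values: 0 → 1 → 2 → 3 → 4 → 5 → 6 → 7 → 8 → 9 → 10 → 11 → 12 → 13 → 14 → 15 → 16 → 17 → 18 → 19 → 20 → 21 → 22 → 23 → 24 → 25 → 26 → 27 → 28

Answer: 28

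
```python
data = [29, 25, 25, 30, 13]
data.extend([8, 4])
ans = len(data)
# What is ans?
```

Trace:
`data = [29, 25, 25, 30, 13]` → data = [29, 25, 25, 30, 13]
`data.extend([8, 4])` → data = [29, 25, 25, 30, 13, 8, 4]
`ans = len(data)` → ans = 7
So ans = 7

Answer: 7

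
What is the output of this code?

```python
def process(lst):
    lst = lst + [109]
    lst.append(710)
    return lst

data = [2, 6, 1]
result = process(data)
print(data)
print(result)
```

Key concept: rebinding parameter vs mutation.
Step by step:
`data = [2, 6, 1]` → data = [2, 6, 1]
`result = process(data)` → result = [2, 6, 1, 109, 710]
`print(data)` → prints [2, 6, 1]
`print(result)` → prints [2, 6, 1, 109, 710]

Answer:
[2, 6, 1]
[2, 6, 1, 109, 710]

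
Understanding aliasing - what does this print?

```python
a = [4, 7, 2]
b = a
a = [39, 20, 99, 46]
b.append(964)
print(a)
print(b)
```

Key concept: rebinding vs mutation: a is rebound to a new list, b still points at the original.
Step by step:
`a = [4, 7, 2]` → a = [4, 7, 2]
`b = a` → b = [4, 7, 2] (same object as a)
`a = [39, 20, 99, 46]` → a = [39, 20, 99, 46]
`b.append(964)` → b = [4, 7, 2, 964]
`print(a)` → prints [39, 20, 99, 46]
`print(b)` → prints [4, 7, 2, 964]

Answer:
[39, 20, 99, 46]
[4, 7, 2, 964]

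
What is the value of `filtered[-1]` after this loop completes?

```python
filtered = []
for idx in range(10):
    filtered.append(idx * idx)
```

Last element of squares 0 to 9
`filtered` takes the values: [] → [0] → [0, 1] → [0, 1, 4] → [0, 1, 4, 9] → [0, 1, 4, 9, 16] → [0, 1, 4, 9, 16, 25] → [0, 1, 4, 9, 16, 25, 36] → [0, 1, 4, 9, 16, 25, 36, 49] → [0, 1, 4, 9, 16, 25, 36, 49, 64] → [0, 1, 4, 9, 16, 25, 36, 49, 64, 81]
So `filtered[-1]` = 81

Answer: 81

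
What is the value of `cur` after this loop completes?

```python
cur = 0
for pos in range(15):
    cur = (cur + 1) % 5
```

Increment mod 5, 15 times = 0
`cur` takes the values: 0 → 1 → 2 → 3 → 4 → 0 → 1 → 2 → 3 → 4 → 0 → 1 → 2 → 3 → 4 → 0

Answer: 0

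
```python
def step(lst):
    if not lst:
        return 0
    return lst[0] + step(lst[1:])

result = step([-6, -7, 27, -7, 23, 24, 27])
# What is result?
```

(-6) + (-7) + 27 + (-7) + 23 + 24 + 27 + 0 = 81

Answer: 81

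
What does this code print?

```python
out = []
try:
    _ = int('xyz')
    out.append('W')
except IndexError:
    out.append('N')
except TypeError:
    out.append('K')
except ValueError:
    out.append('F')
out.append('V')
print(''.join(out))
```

Execution trace: 'F' (except ValueError) → 'V' (after the try/except). Output: FV

Answer: FV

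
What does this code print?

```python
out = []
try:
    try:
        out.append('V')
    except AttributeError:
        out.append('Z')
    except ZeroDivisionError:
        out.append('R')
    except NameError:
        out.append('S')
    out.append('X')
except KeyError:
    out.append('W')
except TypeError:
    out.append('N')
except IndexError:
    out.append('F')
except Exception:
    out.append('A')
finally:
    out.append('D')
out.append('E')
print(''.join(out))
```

Execution trace: 'V' (inner try body, no exception) → 'X' (try body, no exception) → 'D' (finally) → 'E' (after the try/except). Output: VXDE

Answer: VXDE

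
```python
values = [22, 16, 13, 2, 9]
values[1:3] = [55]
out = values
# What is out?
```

Trace:
`values = [22, 16, 13, 2, 9]` → values = [22, 16, 13, 2, 9]
`values[1:3] = [55]` → values = [22, 55, 2, 9]
`out = values` → out = [22, 55, 2, 9]
So out = [22, 55, 2, 9]

Answer: [22, 55, 2, 9]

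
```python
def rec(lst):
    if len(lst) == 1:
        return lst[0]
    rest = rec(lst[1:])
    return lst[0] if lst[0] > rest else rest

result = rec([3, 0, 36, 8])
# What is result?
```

Recursive max over [3, 0, 36, 8] = 36

Answer: 36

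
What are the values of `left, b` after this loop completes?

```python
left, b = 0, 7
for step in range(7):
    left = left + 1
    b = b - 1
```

left goes 0→7, b goes 7→0
`left, b` takes the values: (0, 7) → (1, 7) → (1, 6) → (2, 6) → (2, 5) → (3, 5) → (3, 4) → (4, 4) → (4, 3) → (5, 3) → (5, 2) → (6, 2) → (6, 1) → (7, 1) → (7, 0)

Answer: 7, 0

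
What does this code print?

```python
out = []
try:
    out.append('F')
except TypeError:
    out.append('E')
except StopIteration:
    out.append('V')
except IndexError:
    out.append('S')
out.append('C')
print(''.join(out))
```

Execution trace: 'F' (try body, no exception) → 'C' (after the try/except). Output: FC

Answer: FC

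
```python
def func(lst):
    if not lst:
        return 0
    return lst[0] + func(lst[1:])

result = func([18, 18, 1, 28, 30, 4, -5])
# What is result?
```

18 + 18 + 1 + 28 + 30 + 4 + (-5) + 0 = 94

Answer: 94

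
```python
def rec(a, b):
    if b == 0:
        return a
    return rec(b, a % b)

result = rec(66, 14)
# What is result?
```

rec(66, 14) -> rec(14, 10) -> rec(10, 4) -> rec(4, 2) -> rec(2, 0) -> 2

Answer: 2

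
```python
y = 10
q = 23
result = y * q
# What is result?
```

Trace:
`y = 10` → y = 10
`q = 23` → q = 23
`result = y * q` → result = 230
So result = 230

Answer: 230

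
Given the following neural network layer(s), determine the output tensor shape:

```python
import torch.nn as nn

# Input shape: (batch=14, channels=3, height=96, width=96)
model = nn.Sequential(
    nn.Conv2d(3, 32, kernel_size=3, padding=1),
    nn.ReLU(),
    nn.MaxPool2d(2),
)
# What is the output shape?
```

Input: (14, 3, 96, 96) -> after Conv2d: (14, 32, 96, 96) -> after ReLU: (14, 32, 96, 96) -> Output: (14, 32, 48, 48)

Answer: (14, 32, 48, 48)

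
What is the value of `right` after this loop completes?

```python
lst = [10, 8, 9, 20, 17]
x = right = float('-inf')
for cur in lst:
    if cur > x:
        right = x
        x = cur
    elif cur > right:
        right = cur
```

Second largest (with repeats) in [10, 8, 9, 20, 17]
`right` takes the values: -inf → 8 → 9 → 10 → 17

Answer: 17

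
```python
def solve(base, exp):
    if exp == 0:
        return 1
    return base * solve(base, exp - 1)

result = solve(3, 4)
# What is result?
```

solve(3, 4) = 3 * 3 * 3 * 3 = 81

Answer: 81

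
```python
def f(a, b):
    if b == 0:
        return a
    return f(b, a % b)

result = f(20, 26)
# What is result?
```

f(20, 26) -> f(26, 20) -> f(20, 6) -> f(6, 2) -> f(2, 0) -> 2

Answer: 2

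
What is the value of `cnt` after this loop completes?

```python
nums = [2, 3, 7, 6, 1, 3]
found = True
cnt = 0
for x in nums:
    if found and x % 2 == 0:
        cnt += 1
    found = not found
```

Count even values at even positions
`cnt` takes the values: 0 → 1

Answer: 1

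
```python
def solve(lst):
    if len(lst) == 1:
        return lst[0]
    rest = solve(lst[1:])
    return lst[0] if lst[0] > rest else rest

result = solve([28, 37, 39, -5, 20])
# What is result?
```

Recursive max over [28, 37, 39, -5, 20] = 39

Answer: 39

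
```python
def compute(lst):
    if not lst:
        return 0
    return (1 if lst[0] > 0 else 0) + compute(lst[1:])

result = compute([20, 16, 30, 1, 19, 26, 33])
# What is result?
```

Count of positive elements in [20, 16, 30, 1, 19, 26, 33] = 7

Answer: 7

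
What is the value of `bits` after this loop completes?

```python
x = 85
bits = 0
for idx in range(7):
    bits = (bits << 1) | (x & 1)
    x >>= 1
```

Reverse lowest 7 bits of 85
`bits` takes the values: 0 → 1 → 2 → 5 → 10 → 21 → 42 → 85

Answer: 85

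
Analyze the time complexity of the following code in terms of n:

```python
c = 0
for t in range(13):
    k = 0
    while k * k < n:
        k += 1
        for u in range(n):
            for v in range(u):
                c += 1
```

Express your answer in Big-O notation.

Each loop level contributes: 1 × √n × n × n. Multiplying the contributions gives O(n^2√n).

Answer: O(n^2√n)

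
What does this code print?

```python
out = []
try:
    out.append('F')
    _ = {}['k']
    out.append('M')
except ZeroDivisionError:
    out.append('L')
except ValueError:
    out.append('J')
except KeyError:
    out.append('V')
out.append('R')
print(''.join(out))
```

Execution trace: 'F' (try body) → 'V' (except KeyError) → 'R' (after the try/except). Output: FVR

Answer: FVR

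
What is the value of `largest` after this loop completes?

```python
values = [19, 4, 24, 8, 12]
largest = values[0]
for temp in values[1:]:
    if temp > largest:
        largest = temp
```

Maximum of [19, 4, 24, 8, 12]
`largest` takes the values: 19 → 24

Answer: 24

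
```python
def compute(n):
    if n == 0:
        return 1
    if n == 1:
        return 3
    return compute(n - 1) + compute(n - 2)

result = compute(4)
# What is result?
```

Build up from base cases: compute(0)=1, compute(1)=3, compute(2)=4, compute(3)=7, compute(4)=11

Answer: 11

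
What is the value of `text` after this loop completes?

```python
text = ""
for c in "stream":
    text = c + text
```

Reverse 'stream'
`text` takes the values: "" → "s" → "ts" → "rts" → "erts" → "aerts" → "maerts"

Answer: "maerts"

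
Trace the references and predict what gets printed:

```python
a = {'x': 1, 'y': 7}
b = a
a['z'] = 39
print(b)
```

Key concept: dict aliasing.
Step by step:
`a = {'x': 1, 'y': 7}` → a = {'x': 1, 'y': 7}
`b = a` → b = {'x': 1, 'y': 7} (same object as a)
`a['z'] = 39` → a = {'x': 1, 'y': 7, 'z': 39} (same object as b); b = {'x': 1, 'y': 7, 'z': 39} (same object as a)
`print(b)` → prints {'x': 1, 'y': 7, 'z': 39}

Answer: {'x': 1, 'y': 7, 'z': 39}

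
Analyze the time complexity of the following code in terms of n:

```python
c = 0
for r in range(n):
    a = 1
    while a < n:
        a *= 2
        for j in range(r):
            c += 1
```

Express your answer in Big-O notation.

Each loop level contributes: n × log n × n. Multiplying the contributions gives O(n^2 log n).

Answer: O(n^2 log n)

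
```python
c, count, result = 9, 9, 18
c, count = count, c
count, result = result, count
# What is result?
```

Trace:
`c, count, result = 9, 9, 18` → c = 9; count = 9; result = 18
`c, count = count, c` → c = 9; count = 9
`count, result = result, count` → count = 18; result = 9
So result = 9

Answer: 9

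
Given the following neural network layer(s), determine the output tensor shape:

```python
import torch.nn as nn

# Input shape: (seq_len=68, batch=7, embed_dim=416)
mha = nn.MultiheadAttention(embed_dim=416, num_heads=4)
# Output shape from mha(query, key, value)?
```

Input: (68, 7, 416) -> Output: (68, 7, 416)

Answer: (68, 7, 416)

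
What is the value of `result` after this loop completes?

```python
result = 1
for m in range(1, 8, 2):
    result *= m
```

Product of 1, 3, 5, ... up to 7
`result` takes the values: 1 → 3 → 15 → 105

Answer: 105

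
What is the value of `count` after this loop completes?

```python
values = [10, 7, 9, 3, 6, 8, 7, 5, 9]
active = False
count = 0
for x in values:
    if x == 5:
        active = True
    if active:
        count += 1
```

Count elements after first 5 in [10, 7, 9, 3, 6, 8, 7, 5, 9]
`count` takes the values: 0 → 1 → 2

Answer: 2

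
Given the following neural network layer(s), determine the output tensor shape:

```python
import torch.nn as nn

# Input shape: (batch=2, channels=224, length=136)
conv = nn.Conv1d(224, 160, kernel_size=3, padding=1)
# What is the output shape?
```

Input: (2, 224, 136) -> Output: (2, 160, 136)

Answer: (2, 160, 136)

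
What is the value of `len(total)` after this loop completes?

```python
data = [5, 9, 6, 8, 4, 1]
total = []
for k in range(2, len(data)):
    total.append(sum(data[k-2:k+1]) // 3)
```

Number of 3-element averages
`total` takes the values: [] → [6] → [6, 7] → [6, 7, 6] → [6, 7, 6, 4]
So `len(total)` = 4

Answer: 4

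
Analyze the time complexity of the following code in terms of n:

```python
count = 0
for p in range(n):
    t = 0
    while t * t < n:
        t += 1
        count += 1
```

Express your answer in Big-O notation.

Each loop level contributes: n × √n. Multiplying the contributions gives O(n√n).

Answer: O(n√n)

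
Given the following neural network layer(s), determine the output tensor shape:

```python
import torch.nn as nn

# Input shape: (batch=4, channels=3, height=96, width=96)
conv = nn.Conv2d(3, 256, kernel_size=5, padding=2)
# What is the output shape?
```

Input: (4, 3, 96, 96) -> Output: (4, 256, 96, 96)

Answer: (4, 256, 96, 96)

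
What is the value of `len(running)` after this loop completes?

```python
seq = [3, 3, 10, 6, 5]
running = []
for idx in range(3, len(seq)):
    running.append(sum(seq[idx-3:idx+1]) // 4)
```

Number of 4-element averages
`running` takes the values: [] → [5] → [5, 6]
So `len(running)` = 2

Answer: 2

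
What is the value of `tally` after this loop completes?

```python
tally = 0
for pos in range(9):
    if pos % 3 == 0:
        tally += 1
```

Count numbers divisible by 3 in range(9)
`tally` takes the values: 0 → 1 → 2 → 3

Answer: 3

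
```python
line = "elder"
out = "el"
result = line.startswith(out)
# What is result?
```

Trace:
`line = "elder"` → line = 'elder'
`out = "el"` → out = 'el'
`result = line.startswith(out)` → result = True
So result = True

Answer: True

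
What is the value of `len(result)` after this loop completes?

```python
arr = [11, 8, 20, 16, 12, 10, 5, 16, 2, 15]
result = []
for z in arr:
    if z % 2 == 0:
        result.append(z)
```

Count even numbers in [11, 8, 20, 16, 12, 10, 5, 16, 2, 15]
`result` takes the values: [] → [8] → [8, 20] → [8, 20, 16] → [8, 20, 16, 12] → [8, 20, 16, 12, 10] → [8, 20, 16, 12, 10, 16] → [8, 20, 16, 12, 10, 16, 2]
So `len(result)` = 7

Answer: 7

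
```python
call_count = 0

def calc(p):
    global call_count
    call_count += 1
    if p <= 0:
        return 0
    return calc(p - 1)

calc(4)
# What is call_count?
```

Linear recursion stepping by 1: 5 calls from p=4 down to ≤0.

Answer: 5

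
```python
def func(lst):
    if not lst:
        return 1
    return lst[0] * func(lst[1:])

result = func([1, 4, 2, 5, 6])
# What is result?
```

Product over [1, 4, 2, 5, 6] = 1 * 4 * 2 * 5 * 6 = 240

Answer: 240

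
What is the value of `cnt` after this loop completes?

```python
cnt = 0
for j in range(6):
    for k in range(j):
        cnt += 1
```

Triangle number: 0+1+2+...+5
`cnt` takes the values: 0 → 1 → 2 → 3 → 4 → 5 → 6 → 7 → 8 → 9 → 10 → 11 → 12 → 13 → 14 → 15

Answer: 15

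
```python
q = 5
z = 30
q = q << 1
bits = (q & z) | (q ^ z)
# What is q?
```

Trace:
`q = 5` → q = 5
`z = 30` → z = 30
`q = q << 1` → q = 10
`bits = (q & z) | (q ^ z)` → bits = 30
So q = 10

Answer: 10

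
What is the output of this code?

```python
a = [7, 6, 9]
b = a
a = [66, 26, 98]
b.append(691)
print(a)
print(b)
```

Key concept: rebinding vs mutation: a is rebound to a new list, b still points at the original.
Step by step:
`a = [7, 6, 9]` → a = [7, 6, 9]
`b = a` → b = [7, 6, 9] (same object as a)
`a = [66, 26, 98]` → a = [66, 26, 98]
`b.append(691)` → b = [7, 6, 9, 691]
`print(a)` → prints [66, 26, 98]
`print(b)` → prints [7, 6, 9, 691]

Answer:
[66, 26, 98]
[7, 6, 9, 691]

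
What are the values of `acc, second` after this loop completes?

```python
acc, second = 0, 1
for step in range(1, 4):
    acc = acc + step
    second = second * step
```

Sum and factorial of 1 to 3
`acc, second` takes the values: (0, 1) → (1, 1) → (3, 1) → (3, 2) → (6, 2) → (6, 6)

Answer: 6, 6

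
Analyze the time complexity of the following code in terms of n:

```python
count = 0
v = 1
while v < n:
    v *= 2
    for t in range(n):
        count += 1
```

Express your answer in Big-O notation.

Each loop level contributes: log n × n. Multiplying the contributions gives O(n log n).

Answer: O(n log n)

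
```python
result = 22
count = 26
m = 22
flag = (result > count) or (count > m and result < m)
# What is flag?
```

Trace:
`result = 22` → result = 22
`count = 26` → count = 26
`m = 22` → m = 22
`flag = (result > count) or (count > m and result < m)` → flag = False
So flag = False

Answer: False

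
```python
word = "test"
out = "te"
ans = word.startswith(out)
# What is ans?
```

Trace:
`word = "test"` → word = 'test'
`out = "te"` → out = 'te'
`ans = word.startswith(out)` → ans = True
So ans = True

Answer: True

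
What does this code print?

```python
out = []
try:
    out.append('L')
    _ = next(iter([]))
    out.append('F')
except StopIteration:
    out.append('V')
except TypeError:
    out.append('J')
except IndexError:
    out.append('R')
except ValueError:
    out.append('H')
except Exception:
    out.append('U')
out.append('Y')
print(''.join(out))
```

Execution trace: 'L' (try body) → 'V' (except StopIteration) → 'Y' (after the try/except). Output: LVY

Answer: LVY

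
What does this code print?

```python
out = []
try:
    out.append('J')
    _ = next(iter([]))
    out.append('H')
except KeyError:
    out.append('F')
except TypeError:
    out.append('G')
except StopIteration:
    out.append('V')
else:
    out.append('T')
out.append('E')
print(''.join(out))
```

Execution trace: 'J' (try body) → 'V' (except StopIteration) → 'E' (after the try/except). Output: JVE

Answer: JVE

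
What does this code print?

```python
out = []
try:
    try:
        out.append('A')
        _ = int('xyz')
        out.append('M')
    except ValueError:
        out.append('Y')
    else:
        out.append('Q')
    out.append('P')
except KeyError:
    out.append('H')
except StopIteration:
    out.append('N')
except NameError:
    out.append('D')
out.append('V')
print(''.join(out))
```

Execution trace: 'A' (inner try body) → 'Y' (inner except ValueError) → 'P' (try body, no exception) → 'V' (after the try/except). Output: AYPV

Answer: AYPV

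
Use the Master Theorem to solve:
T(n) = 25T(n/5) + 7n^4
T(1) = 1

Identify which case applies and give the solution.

a=25, b=5, f(n)=7n^4. log_5(25) = 2. Since c=4 > 2 and the regularity condition holds (25(n/5)^4 = (25/5^4)n^4 with 25/5^4 < 1), Case 3 applies: T(n) = Θ(f(n)) = O(n^4).

Answer: O(n^4) - Case 3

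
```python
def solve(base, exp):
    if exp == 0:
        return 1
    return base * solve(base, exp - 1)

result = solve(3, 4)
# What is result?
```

solve(3, 4) = 3 * 3 * 3 * 3 = 81

Answer: 81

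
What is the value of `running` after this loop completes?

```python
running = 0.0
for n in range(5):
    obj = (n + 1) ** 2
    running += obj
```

Sum of squared losses 1² + 2² + ... + 5²
`running` takes the values: 0.0 → 1.0 → 5.0 → 14.0 → 30.0 → 55.0

Answer: 55.0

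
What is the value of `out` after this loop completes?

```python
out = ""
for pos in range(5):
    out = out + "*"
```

Repeat '*' 5 times
`out` takes the values: "" → "*" → "**" → "***" → "****" → "*****"

Answer: "*****"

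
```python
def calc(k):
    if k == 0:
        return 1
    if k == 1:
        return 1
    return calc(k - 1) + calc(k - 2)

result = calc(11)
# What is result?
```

Build up from base cases: calc(0)=1, calc(1)=1, calc(2)=2, calc(3)=3, calc(4)=5, calc(5)=8, calc(6)=13, ..., calc(11)=144

Answer: 144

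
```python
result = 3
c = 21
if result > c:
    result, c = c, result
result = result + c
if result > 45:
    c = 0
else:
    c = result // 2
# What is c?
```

Trace:
`result = 3` → result = 3
`c = 21` → c = 21
`if result > c: ...` → result > c is False → no variable changes
`result = result + c` → result = 24
`if result > 45: ...` → result > 45 is False, take else branch → c = 12
So c = 12

Answer: 12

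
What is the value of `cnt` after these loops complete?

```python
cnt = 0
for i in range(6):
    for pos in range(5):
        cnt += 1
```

6 * 5 = 30
`cnt` takes the values: 0 → 1 → 2 → 3 → 4 → 5 → 6 → 7 → 8 → 9 → 10 → 11 → 12 → 13 → 14 → 15 → 16 → 17 → 18 → 19 → 20 → 21 → 22 → 23 → 24 → 25 → 26 → 27 → 28 → 29 → 30

Answer: 30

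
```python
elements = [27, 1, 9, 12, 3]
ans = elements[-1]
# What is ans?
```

Trace:
`elements = [27, 1, 9, 12, 3]` → elements = [27, 1, 9, 12, 3]
`ans = elements[-1]` → ans = 3
So ans = 3

Answer: 3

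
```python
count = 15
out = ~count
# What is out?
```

Trace:
`count = 15` → count = 15
`out = ~count` → out = -16
So out = -16

Answer: -16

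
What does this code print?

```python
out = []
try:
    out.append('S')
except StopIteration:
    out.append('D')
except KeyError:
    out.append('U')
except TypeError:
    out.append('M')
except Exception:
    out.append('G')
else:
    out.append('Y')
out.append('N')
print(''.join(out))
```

Execution trace: 'S' (try body, no exception) → 'Y' (else) → 'N' (after the try/except). Output: SYN

Answer: SYN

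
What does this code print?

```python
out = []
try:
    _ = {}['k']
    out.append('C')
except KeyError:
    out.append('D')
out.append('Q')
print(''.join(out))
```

Execution trace: 'D' (except KeyError) → 'Q' (after the try/except). Output: DQ

Answer: DQ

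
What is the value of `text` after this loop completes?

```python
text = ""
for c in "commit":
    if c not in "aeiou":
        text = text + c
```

Remove vowels from 'commit'
`text` takes the values: "" → "c" → "cm" → "cmm" → "cmmt"

Answer: "cmmt"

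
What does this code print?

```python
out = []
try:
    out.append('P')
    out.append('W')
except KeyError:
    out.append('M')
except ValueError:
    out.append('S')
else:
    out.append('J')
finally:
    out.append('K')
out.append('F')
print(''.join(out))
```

Execution trace: 'P' (try body) → 'W' (try body, no exception) → 'J' (else) → 'K' (finally) → 'F' (after the try/except). Output: PWJKF

Answer: PWJKF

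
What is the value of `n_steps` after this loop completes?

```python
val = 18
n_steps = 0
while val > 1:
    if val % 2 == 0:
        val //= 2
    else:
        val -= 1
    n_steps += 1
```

Steps to reduce 18 to 1
`n_steps` takes the values: 0 → 1 → 2 → 3 → 4 → 5

Answer: 5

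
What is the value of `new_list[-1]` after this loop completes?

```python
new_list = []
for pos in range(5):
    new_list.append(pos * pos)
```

Last element of squares 0 to 4
`new_list` takes the values: [] → [0] → [0, 1] → [0, 1, 4] → [0, 1, 4, 9] → [0, 1, 4, 9, 16]
So `new_list[-1]` = 16

Answer: 16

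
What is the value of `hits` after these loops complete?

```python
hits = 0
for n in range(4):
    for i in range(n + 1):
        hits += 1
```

Triangle: 1 + 2 + ... + 4
`hits` takes the values: 0 → 1 → 2 → 3 → 4 → 5 → 6 → 7 → 8 → 9 → 10

Answer: 10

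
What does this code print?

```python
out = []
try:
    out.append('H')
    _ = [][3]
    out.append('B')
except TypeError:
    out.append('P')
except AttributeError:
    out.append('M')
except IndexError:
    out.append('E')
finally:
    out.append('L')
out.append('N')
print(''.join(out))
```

Execution trace: 'H' (try body) → 'E' (except IndexError) → 'L' (finally) → 'N' (after the try/except). Output: HELN

Answer: HELN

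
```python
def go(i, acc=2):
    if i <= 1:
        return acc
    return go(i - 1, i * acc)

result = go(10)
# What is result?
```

Accumulator trace (n, acc): (10, 2) -> (9, 20) -> (8, 180) -> (7, 1440) -> (6, 10080) -> (5, 60480) -> (4, 302400) -> (3, 1209600) -> (2, 3628800) -> (1, 7257600) -> return 7257600

Answer: 7257600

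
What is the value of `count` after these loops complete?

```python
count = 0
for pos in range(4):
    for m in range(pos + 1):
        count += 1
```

Triangle: 1 + 2 + ... + 4
`count` takes the values: 0 → 1 → 2 → 3 → 4 → 5 → 6 → 7 → 8 → 9 → 10

Answer: 10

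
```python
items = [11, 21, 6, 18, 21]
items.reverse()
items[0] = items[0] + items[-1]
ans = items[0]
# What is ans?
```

Trace:
`items = [11, 21, 6, 18, 21]` → items = [11, 21, 6, 18, 21]
`items.reverse()` → items = [21, 18, 6, 21, 11]
`items[0] = items[0] + items[-1]` → items = [32, 18, 6, 21, 11]
`ans = items[0]` → ans = 32
So ans = 32

Answer: 32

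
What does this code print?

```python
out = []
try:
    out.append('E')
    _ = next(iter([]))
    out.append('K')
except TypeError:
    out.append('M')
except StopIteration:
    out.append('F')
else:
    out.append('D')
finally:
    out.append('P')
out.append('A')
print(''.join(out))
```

Execution trace: 'E' (try body) → 'F' (except StopIteration) → 'P' (finally) → 'A' (after the try/except). Output: EFPA

Answer: EFPA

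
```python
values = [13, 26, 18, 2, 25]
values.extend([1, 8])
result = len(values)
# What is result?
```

Trace:
`values = [13, 26, 18, 2, 25]` → values = [13, 26, 18, 2, 25]
`values.extend([1, 8])` → values = [13, 26, 18, 2, 25, 1, 8]
`result = len(values)` → result = 7
So result = 7

Answer: 7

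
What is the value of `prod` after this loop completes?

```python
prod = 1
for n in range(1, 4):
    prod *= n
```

3! = 6
`prod` takes the values: 1 → 2 → 6

Answer: 6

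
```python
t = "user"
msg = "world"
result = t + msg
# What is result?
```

Trace:
`t = "user"` → t = 'user'
`msg = "world"` → msg = 'world'
`result = t + msg` → result = 'userworld'
So result = 'userworld'

Answer: 'userworld'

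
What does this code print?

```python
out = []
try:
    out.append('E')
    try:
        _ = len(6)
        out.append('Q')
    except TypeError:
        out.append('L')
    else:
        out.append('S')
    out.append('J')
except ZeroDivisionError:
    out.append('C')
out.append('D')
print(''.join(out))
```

Execution trace: 'E' (try body) → 'L' (inner except TypeError) → 'J' (try body, no exception) → 'D' (after the try/except). Output: ELJD

Answer: ELJD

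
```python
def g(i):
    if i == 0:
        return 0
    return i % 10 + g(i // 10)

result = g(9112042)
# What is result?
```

Sum of digits of 9112042: 2 + 4 + 0 + 2 + 1 + 1 + 9 = 19

Answer: 19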